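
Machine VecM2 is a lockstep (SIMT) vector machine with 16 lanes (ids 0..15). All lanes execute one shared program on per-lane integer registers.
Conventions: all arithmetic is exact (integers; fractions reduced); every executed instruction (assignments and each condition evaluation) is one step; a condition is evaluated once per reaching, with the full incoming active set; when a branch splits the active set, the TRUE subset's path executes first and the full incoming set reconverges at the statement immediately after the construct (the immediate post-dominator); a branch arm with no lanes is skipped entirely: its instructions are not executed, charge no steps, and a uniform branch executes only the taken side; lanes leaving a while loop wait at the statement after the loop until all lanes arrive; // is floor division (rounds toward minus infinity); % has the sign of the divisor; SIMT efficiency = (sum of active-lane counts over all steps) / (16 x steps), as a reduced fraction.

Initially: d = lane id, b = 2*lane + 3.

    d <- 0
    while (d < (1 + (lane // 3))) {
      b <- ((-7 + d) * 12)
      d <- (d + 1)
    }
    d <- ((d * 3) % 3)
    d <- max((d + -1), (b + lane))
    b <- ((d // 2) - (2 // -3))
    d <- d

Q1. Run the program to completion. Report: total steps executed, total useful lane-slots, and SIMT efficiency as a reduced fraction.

Answer: 24 steps, 249 useful, 83/128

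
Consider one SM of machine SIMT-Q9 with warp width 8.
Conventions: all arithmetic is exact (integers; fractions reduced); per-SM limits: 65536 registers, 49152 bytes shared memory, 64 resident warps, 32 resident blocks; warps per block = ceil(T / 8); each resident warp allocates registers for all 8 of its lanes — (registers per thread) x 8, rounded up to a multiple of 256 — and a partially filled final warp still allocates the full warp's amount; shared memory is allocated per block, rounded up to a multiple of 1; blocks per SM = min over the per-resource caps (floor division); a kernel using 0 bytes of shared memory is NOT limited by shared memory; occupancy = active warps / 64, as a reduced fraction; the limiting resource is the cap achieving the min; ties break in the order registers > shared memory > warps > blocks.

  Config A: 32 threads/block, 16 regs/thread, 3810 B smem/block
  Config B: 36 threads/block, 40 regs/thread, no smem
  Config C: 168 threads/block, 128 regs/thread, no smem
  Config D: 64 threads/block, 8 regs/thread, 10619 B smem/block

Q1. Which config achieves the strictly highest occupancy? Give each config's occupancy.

occupancies: A 3/4, B 15/16, C 63/64, D 1/2

Answer: C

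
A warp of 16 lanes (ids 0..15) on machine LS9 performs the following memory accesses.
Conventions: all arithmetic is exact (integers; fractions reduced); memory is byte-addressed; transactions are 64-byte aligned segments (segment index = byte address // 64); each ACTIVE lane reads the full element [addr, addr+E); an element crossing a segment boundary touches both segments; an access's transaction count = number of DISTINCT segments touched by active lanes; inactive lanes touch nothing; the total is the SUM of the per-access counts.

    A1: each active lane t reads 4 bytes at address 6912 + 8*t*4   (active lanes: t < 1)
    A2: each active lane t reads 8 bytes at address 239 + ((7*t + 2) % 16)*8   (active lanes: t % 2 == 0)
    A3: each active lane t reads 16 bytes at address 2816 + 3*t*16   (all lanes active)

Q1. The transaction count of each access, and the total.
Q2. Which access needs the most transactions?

A1: 1 transaction
A2: 3 transactions
A3: 12 transactions

Answer: 1,3,12; total 16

Answer: A3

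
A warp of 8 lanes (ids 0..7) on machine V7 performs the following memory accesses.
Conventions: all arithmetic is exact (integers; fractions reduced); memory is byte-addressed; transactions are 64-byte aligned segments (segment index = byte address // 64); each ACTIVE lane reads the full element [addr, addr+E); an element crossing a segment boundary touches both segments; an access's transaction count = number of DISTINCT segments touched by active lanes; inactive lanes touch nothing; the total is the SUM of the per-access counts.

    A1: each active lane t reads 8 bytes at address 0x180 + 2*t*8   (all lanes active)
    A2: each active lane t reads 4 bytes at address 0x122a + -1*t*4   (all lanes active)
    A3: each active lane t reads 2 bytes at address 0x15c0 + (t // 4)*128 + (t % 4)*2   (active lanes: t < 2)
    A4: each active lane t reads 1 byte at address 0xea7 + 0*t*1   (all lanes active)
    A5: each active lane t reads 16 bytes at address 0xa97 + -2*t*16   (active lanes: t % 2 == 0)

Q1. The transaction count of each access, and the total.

A1: 2 transactions
A2: 1 transaction
A3: 1 transaction
A4: 1 transaction
A5: 4 transactions

Answer: 2,1,1,1,4; total 9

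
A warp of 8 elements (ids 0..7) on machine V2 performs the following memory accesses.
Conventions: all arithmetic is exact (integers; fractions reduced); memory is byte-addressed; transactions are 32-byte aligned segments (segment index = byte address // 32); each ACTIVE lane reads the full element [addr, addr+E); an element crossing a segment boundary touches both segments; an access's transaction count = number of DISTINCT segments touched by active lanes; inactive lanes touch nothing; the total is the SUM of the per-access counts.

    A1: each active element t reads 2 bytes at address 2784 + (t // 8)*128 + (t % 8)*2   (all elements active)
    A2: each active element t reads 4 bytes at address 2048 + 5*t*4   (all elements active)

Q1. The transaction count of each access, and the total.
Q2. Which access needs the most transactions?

A1: 1 transaction
A2: 5 transactions

Answer: 1,5; total 6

Answer: A2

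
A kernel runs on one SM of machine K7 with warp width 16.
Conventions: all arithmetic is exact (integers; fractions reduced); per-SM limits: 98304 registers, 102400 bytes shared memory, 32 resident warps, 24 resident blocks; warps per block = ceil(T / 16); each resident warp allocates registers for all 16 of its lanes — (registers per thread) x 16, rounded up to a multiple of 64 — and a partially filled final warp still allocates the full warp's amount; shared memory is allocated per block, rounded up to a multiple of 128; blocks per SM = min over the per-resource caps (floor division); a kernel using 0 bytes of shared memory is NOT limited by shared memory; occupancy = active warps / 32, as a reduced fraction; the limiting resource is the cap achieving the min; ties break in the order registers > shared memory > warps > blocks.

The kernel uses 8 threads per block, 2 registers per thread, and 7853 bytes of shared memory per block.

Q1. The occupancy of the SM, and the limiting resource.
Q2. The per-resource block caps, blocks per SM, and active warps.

Answer: occupancy 3/8, limited by shared memory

registers: 1536 blocks
shared memory: 12 blocks
warps: 32 blocks
blocks: 24 blocks

Answer: 12 blocks, 12 active warps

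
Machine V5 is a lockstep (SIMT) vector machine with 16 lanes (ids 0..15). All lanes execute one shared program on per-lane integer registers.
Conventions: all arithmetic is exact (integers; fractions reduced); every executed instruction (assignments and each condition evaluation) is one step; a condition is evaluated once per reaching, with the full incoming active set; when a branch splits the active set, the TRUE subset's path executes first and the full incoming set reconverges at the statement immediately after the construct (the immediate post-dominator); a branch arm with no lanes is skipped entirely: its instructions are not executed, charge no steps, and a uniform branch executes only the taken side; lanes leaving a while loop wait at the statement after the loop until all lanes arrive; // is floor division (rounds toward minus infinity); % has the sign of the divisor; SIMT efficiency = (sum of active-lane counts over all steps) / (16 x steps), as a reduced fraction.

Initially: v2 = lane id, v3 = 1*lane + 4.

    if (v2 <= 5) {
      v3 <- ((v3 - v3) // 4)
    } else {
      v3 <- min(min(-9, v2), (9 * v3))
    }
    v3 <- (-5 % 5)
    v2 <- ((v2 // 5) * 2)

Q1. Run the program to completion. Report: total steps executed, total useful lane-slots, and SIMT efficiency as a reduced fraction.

Answer: 5 steps, 64 useful, 4/5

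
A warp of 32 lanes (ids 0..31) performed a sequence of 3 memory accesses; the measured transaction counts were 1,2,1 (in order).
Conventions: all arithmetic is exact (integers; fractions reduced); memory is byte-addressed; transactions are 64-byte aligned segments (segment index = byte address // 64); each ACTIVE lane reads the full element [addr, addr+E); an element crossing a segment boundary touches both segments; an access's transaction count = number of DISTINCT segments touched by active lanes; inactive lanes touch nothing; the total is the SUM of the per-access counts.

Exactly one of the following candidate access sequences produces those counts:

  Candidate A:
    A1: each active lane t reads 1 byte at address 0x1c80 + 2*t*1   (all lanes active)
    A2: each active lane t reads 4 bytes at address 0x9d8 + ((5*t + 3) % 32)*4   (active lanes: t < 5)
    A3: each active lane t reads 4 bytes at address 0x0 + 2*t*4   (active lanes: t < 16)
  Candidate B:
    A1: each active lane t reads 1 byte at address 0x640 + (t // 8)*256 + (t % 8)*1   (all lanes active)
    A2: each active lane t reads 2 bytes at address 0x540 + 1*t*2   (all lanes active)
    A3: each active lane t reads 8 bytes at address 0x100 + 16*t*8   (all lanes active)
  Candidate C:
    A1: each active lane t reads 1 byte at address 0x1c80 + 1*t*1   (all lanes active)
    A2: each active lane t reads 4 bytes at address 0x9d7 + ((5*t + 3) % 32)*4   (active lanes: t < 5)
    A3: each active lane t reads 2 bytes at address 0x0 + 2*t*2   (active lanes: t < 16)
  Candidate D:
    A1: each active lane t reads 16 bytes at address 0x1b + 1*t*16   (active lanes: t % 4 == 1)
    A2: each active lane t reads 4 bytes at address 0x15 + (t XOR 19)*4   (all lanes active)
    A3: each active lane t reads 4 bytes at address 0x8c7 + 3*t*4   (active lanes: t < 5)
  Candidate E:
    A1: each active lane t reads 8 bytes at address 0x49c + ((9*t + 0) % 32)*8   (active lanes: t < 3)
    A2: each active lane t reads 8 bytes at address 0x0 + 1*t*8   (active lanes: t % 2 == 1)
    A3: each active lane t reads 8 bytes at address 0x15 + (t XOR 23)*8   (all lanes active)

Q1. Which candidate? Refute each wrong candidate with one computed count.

A: A3 gives 2 transactions, not 1
B: A1 gives 4 transactions, not 1
D: A1 gives 8 transactions, not 1
E: A1 gives 3 transactions, not 1
C: all counts match (1,2,1)

Answer: C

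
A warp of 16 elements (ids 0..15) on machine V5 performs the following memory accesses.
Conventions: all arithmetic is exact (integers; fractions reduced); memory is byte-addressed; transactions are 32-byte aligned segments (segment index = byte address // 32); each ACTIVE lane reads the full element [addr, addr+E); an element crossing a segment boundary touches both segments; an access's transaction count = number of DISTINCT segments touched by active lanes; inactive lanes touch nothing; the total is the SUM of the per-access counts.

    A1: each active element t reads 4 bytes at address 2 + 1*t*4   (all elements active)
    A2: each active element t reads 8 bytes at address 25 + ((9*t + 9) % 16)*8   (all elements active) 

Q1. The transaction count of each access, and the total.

A1: 3 transactions
A2: 5 transactions

Answer: 3,5; total 8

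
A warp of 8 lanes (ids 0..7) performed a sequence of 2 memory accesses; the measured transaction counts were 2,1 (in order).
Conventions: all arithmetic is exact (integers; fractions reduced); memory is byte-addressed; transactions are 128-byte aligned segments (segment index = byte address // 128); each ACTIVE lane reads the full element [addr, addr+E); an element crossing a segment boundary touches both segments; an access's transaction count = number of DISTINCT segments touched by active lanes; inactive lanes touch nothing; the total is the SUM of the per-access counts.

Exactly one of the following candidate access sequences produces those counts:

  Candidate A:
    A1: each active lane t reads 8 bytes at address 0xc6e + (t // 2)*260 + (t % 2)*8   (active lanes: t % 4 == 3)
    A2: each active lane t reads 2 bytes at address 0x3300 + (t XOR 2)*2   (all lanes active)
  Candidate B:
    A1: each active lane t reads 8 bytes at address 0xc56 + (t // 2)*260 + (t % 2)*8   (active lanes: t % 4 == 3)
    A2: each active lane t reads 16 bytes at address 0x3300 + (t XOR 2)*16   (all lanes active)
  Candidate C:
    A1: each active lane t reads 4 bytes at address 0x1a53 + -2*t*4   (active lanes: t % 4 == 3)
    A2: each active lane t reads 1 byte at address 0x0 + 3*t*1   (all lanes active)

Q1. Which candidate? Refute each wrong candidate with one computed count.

A: A1 gives 3 transactions, not 2
C: A1 gives 1 transaction, not 2
B: all counts match (2,1)

Answer: B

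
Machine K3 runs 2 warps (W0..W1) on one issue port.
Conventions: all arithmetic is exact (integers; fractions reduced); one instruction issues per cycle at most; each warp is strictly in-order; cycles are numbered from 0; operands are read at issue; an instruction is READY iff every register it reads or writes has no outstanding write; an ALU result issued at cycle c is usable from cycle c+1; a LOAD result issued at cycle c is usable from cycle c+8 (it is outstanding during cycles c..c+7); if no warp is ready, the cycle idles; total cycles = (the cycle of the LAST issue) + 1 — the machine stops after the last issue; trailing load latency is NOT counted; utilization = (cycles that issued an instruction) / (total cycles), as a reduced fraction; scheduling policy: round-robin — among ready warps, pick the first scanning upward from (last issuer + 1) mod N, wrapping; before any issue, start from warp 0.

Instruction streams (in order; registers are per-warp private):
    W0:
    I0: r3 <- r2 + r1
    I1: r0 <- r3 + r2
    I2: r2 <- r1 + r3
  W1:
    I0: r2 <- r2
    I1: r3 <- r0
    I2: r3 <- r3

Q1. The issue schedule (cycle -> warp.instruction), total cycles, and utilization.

cycle 0: W0.I0
cycle 1: W1.I0
cycle 2: W0.I1
cycle 3: W1.I1
cycle 4: W0.I2
cycle 5: W1.I2

Answer: 6 cycles, utilization 1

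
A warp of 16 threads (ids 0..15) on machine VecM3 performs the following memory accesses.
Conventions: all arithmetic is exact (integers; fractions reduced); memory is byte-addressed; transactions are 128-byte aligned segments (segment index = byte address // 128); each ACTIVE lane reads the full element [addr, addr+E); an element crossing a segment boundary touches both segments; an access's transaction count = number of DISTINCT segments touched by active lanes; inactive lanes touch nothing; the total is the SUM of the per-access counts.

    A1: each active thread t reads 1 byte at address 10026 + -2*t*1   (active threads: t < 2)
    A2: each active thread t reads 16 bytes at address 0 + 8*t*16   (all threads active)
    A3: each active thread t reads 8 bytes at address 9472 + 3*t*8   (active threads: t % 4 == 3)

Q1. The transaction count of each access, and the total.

A1: 1 transaction
A2: 16 transactions
A3: 3 transactions

Answer: 1,16,3; total 20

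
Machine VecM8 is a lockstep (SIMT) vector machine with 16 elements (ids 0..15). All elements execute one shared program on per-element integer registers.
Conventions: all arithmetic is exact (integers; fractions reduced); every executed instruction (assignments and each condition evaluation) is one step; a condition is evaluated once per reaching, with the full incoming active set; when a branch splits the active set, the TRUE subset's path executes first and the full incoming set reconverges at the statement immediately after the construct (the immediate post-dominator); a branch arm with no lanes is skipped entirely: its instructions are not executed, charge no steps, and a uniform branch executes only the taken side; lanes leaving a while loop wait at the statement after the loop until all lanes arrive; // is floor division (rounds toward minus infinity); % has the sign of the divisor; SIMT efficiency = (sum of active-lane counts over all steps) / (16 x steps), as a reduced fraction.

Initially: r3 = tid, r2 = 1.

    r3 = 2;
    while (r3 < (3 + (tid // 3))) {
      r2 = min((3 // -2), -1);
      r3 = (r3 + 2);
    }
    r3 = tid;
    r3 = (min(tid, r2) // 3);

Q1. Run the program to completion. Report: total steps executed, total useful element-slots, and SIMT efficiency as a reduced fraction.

Answer: 13 steps, 154 useful, 77/104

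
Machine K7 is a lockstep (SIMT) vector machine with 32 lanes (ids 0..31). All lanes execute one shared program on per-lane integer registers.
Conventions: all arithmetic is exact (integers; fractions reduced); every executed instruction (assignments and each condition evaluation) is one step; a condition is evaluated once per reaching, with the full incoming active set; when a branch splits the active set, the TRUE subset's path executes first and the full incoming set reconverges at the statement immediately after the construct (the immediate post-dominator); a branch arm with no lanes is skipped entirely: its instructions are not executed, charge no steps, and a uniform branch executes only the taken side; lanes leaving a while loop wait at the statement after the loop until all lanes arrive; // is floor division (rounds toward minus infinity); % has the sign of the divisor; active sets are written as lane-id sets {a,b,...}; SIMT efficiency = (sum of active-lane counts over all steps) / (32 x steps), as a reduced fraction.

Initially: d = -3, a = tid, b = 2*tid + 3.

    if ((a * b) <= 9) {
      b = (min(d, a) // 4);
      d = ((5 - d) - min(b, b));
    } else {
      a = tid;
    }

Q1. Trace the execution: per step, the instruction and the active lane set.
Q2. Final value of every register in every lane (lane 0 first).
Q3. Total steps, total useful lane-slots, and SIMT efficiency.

step 0: eval ((a * b) <= 9)          {0,1,2,3,4,5,6,7,8,9,10,11,12,13,14,15,16,17,18,19,20,21,22,23,24,25,26,27,28,29,30,31}
step 1: b <- (min(d, a) // 4)        {0,1}
step 2: d <- ((5 - d) - min(b, b))   {0,1}
step 3: a <- tid                     {2,3,4,5,6,7,8,9,10,11,12,13,14,15,16,17,18,19,20,21,22,23,24,25,26,27,28,29,30,31}

Answer: 4 steps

d: 9,9,-3,-3,-3,-3,-3,-3,-3,-3,-3,-3,-3,-3,-3,-3,-3,-3,-3,-3,-3,-3,-3,-3,-3,-3,-3,-3,-3,-3,-3,-3
a: 0,1,2,3,4,5,6,7,8,9,10,11,12,13,14,15,16,17,18,19,20,21,22,23,24,25,26,27,28,29,30,31
b: -1,-1,7,9,11,13,15,17,19,21,23,25,27,29,31,33,35,37,39,41,43,45,47,49,51,53,55,57,59,61,63,65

steps = 4; useful = 66; efficiency = 66/128 = 33/64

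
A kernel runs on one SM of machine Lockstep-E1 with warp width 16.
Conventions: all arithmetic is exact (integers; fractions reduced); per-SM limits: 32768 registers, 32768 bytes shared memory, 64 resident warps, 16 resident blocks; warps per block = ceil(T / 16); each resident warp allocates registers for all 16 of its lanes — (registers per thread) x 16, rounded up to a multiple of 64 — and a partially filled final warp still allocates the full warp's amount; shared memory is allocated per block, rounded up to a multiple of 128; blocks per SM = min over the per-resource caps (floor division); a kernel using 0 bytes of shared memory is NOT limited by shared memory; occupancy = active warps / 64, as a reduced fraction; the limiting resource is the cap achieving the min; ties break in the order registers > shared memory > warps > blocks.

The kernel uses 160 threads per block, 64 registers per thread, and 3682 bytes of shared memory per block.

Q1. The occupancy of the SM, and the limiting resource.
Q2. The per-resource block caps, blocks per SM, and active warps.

Answer: occupancy 15/32, limited by registers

registers: 3 blocks
shared memory: 8 blocks
warps: 6 blocks
blocks: 16 blocks

Answer: 3 blocks, 30 active warps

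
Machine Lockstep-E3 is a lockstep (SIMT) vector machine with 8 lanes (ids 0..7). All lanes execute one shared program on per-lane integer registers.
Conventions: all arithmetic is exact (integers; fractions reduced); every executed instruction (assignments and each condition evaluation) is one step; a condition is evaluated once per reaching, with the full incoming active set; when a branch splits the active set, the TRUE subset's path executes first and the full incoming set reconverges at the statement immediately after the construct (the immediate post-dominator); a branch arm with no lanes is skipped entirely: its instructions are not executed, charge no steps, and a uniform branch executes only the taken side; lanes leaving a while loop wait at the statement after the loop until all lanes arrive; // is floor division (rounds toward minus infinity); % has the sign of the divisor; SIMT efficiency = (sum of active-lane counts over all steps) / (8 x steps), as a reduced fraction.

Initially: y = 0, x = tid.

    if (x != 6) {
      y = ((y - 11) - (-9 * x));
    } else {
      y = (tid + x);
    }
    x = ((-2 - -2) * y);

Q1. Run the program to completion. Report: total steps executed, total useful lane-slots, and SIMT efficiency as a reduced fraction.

Answer: 4 steps, 24 useful, 3/4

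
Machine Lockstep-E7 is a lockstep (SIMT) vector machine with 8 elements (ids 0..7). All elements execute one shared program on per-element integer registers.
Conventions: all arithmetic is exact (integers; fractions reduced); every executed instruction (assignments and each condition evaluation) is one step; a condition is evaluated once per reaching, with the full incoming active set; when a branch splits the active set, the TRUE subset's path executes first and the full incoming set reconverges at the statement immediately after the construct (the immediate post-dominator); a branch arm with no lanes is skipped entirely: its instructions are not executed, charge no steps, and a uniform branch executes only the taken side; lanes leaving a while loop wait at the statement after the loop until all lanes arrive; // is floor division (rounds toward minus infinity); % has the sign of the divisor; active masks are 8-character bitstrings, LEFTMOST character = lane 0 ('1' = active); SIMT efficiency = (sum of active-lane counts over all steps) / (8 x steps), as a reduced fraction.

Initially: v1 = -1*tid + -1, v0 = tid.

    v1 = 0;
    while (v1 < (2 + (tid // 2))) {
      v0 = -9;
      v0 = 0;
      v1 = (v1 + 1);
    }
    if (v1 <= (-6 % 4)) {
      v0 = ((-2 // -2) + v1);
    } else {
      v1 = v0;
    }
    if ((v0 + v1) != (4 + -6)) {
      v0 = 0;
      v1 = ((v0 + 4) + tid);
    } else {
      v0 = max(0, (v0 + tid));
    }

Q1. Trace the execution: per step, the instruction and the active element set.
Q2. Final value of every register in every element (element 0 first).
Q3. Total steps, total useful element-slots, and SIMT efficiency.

step 0: v1 <- 0                      11111111
step 1: eval (v1 < (2 + (tid // 2))) 11111111
step 2: v0 <- -9                     11111111
step 3: v0 <- 0                      11111111
step 4: v1 <- (v1 + 1)               11111111
step 5: eval (v1 < (2 + (tid // 2))) 11111111
step 6: v0 <- -9                     11111111
step 7: v0 <- 0                      11111111
step 8: v1 <- (v1 + 1)               11111111
step 9: eval (v1 < (2 + (tid // 2))) 11111111
step 10: v0 <- -9                     00111111
step 11: v0 <- 0                      00111111
step 12: v1 <- (v1 + 1)               00111111
step 13: eval (v1 < (2 + (tid // 2))) 00111111
step 14: v0 <- -9                     00001111
step 15: v0 <- 0                      00001111
step 16: v1 <- (v1 + 1)               00001111
step 17: eval (v1 < (2 + (tid // 2))) 00001111
step 18: v0 <- -9                     00000011
step 19: v0 <- 0                      00000011
step 20: v1 <- (v1 + 1)               00000011
step 21: eval (v1 < (2 + (tid // 2))) 00000011
step 22: eval (v1 <= (-6 % 4))        11111111
step 23: v0 <- ((-2 // -2) + v1)      11000000
step 24: v1 <- v0                     00111111
step 25: eval ((v0 + v1) != (4 + -6)) 11111111
step 26: v0 <- 0                      11111111
step 27: v1 <- ((v0 + 4) + tid)       11111111

Answer: 28 steps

v1: 4,5,6,7,8,9,10,11
v0: 0,0,0,0,0,0,0,0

steps = 28; useful = 168; efficiency = 168/224 = 3/4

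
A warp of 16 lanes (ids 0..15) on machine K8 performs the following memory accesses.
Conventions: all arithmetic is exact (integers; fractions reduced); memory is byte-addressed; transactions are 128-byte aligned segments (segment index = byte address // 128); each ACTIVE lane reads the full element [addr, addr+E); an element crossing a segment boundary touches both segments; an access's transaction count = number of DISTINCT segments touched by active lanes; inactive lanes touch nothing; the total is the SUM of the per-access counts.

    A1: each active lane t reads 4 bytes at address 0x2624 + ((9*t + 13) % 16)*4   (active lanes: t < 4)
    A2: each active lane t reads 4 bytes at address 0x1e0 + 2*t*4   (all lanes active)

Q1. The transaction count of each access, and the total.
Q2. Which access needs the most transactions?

A1: 1 transaction
A2: 2 transactions

Answer: 1,2; total 3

Answer: A2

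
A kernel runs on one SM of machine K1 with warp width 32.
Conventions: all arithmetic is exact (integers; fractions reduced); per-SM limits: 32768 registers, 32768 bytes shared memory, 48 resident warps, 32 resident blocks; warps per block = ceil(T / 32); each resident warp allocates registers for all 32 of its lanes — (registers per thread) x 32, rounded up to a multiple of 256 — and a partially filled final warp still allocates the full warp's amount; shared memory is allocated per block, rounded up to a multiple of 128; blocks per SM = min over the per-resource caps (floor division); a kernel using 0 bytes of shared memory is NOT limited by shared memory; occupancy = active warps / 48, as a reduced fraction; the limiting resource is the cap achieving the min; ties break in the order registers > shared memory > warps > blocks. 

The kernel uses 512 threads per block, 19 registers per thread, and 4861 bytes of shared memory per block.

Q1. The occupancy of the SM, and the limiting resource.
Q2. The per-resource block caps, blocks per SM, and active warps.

Answer: occupancy 2/3, limited by registers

registers: 2 blocks
shared memory: 6 blocks
warps: 3 blocks
blocks: 32 blocks

Answer: 2 blocks, 32 active warps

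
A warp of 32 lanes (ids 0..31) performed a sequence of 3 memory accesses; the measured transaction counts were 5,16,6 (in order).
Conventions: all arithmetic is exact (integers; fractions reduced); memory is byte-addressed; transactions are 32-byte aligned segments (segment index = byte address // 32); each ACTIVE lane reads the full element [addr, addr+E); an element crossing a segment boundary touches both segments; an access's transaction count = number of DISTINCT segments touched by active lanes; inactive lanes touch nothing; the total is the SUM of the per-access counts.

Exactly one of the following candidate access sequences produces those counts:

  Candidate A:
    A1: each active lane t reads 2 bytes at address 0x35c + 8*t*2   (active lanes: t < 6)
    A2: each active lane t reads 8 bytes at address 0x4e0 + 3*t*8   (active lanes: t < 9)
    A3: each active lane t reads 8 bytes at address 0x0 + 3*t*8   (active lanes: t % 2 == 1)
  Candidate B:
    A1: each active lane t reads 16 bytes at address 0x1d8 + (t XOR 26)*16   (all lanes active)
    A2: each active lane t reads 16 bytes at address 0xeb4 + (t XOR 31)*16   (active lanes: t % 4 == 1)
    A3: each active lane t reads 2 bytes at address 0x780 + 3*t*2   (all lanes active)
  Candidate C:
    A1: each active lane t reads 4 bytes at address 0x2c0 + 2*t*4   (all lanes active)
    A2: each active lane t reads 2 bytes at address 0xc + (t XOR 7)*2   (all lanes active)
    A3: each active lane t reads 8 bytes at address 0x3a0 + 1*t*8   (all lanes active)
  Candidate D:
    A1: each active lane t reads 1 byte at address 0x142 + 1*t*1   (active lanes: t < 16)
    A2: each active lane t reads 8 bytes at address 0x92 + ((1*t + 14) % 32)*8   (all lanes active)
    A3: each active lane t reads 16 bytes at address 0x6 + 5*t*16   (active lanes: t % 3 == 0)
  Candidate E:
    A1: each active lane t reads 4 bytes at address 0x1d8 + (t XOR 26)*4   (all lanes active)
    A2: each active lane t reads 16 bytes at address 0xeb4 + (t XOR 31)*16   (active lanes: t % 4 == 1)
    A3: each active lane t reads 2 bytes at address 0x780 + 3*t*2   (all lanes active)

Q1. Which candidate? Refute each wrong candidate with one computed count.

A: A1 gives 4 transactions, not 5
B: A1 gives 17 transactions, not 5
C: A1 gives 8 transactions, not 5
D: A1 gives 1 transaction, not 5
E: all counts match (5,16,6)

Answer: E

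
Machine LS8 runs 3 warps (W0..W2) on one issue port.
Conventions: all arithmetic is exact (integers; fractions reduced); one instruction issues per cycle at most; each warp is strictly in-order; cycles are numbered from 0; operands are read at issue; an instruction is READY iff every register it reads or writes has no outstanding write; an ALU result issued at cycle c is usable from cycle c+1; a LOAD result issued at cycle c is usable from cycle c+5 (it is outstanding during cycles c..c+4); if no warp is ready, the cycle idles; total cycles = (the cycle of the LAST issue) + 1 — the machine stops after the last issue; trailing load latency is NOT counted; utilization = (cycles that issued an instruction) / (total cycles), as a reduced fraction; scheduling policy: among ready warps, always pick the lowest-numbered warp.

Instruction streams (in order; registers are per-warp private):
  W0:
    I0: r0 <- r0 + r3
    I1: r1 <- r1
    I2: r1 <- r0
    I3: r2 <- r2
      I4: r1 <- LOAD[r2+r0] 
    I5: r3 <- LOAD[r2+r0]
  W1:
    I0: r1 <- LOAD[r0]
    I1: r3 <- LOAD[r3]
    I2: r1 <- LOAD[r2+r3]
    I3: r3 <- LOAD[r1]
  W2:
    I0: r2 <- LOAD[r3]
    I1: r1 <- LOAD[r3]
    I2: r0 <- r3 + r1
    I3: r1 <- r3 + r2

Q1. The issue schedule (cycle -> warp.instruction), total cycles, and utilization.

cycle 0: W0.I0
cycle 1: W0.I1
cycle 2: W0.I2
cycle 3: W0.I3
cycle 4: W0.I4
cycle 5: W0.I5
cycle 6: W1.I0
cycle 7: W1.I1
cycle 8: W2.I0
cycle 9: W2.I1
cycle 10: idle
cycle 11: idle
cycle 12: W1.I2
cycle 13: idle
cycle 14: W2.I2
cycle 15: W2.I3
cycle 16: idle
cycle 17: W1.I3

Answer: 18 cycles, utilization 7/9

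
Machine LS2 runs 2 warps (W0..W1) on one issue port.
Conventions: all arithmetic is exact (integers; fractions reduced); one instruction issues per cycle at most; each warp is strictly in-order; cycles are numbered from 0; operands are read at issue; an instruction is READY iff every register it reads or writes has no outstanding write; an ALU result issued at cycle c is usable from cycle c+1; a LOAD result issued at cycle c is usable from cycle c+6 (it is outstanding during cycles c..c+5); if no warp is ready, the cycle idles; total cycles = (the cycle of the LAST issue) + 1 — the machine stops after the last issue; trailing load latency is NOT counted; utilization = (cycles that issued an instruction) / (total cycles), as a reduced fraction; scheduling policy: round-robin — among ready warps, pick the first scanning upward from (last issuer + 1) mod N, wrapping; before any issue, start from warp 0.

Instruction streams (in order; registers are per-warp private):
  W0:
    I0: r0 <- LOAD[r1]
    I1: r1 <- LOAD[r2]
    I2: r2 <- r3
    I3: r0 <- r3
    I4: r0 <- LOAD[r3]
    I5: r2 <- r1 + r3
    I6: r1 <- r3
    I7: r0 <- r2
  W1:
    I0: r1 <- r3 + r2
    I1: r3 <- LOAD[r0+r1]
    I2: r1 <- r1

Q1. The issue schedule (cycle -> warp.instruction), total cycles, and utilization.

cycle 0: W0.I0
cycle 1: W1.I0
cycle 2: W0.I1
cycle 3: W1.I1
cycle 4: W0.I2
cycle 5: W1.I2
cycle 6: W0.I3
cycle 7: W0.I4
cycle 8: W0.I5
cycle 9: W0.I6
cycle 10: idle
cycle 11: idle
cycle 12: idle
cycle 13: W0.I7

Answer: 14 cycles, utilization 11/14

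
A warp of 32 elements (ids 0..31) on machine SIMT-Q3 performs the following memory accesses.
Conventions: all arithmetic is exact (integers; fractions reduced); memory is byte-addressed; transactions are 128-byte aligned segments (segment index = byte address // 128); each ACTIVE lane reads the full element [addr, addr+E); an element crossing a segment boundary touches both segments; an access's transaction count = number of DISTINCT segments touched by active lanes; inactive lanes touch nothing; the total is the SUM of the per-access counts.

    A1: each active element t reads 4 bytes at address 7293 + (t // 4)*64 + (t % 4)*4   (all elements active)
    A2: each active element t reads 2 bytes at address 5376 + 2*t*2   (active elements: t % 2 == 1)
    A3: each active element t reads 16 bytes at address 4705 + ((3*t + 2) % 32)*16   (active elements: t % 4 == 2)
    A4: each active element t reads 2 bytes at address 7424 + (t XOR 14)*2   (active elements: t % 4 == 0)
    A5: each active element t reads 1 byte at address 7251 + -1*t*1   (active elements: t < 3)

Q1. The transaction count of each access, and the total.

A1: 5 transactions
A2: 1 transaction
A3: 5 transactions
A4: 1 transaction
A5: 1 transaction

Answer: 5,1,5,1,1; total 13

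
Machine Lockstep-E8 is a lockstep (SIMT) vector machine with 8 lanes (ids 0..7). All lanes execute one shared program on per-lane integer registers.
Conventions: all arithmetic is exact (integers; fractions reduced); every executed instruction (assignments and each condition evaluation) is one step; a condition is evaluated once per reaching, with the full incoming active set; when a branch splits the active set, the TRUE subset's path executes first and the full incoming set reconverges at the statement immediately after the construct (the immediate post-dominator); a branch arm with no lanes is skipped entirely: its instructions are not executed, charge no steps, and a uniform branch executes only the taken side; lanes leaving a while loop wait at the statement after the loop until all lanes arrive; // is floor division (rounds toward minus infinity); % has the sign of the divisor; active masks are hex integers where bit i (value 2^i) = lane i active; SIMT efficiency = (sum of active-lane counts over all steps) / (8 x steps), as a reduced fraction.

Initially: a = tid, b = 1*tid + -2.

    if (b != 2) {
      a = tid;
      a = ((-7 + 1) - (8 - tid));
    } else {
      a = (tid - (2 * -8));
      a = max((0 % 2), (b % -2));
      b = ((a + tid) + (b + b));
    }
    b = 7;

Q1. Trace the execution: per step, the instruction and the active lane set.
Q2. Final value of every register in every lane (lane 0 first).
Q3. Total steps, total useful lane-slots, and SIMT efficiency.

step 0: eval (b != 2)                0xff
step 1: a <- tid                     0xef
step 2: a <- ((-7 + 1) - (8 - tid))  0xef
step 3: a <- (tid - (2 * -8))        0x10
step 4: a <- max((0 % 2), (b % -2))  0x10
step 5: b <- ((a + tid) + (b + b))   0x10
step 6: b <- 7                       0xff

Answer: 7 steps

a: -14,-13,-12,-11,0,-9,-8,-7
b: 7,7,7,7,7,7,7,7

steps = 7; useful = 33; efficiency = 33/56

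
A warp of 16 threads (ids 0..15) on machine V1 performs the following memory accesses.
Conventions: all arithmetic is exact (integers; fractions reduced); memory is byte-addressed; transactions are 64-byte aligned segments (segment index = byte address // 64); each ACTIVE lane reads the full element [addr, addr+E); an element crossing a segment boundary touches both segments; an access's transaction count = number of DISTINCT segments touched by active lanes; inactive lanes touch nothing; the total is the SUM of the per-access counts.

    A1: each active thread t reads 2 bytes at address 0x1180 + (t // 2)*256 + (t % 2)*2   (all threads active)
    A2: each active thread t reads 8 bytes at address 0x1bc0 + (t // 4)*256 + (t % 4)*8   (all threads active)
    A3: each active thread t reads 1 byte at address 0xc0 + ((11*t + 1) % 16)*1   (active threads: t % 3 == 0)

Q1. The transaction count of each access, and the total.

A1: 8 transactions
A2: 4 transactions
A3: 1 transaction

Answer: 8,4,1; total 13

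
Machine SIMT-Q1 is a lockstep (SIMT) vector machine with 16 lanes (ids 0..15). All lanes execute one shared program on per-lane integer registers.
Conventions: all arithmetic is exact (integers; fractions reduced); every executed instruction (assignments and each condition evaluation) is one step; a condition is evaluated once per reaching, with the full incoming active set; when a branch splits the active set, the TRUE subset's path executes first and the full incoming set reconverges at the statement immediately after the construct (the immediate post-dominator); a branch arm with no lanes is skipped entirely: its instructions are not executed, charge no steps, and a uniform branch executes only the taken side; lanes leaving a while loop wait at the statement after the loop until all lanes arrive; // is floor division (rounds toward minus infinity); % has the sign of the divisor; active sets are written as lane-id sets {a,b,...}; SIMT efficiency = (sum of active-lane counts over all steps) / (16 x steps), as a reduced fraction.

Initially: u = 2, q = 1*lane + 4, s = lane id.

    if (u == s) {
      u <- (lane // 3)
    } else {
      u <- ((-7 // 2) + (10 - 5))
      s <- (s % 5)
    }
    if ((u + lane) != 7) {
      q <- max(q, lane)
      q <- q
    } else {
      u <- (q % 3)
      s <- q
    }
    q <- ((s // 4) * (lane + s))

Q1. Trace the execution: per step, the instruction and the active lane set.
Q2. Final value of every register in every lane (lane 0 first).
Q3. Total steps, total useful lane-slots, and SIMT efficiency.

step 0: eval (u == s)                {0,1,2,3,4,5,6,7,8,9,10,11,12,13,14,15}
step 1: u <- (lane // 3)             {2}
step 2: u <- ((-7 // 2) + (10 - 5))  {0,1,3,4,5,6,7,8,9,10,11,12,13,14,15}
step 3: s <- (s % 5)                 {0,1,3,4,5,6,7,8,9,10,11,12,13,14,15}
step 4: eval ((u + lane) != 7)       {0,1,2,3,4,5,6,7,8,9,10,11,12,13,14,15}
step 5: q <- max(q, lane)            {0,1,2,3,4,5,7,8,9,10,11,12,13,14,15}
step 6: q <- q                       {0,1,2,3,4,5,7,8,9,10,11,12,13,14,15}
step 7: u <- (q % 3)                 {6}
step 8: s <- q                       {6}
step 9: q <- ((s // 4) * (lane + s)) {0,1,2,3,4,5,6,7,8,9,10,11,12,13,14,15}

Answer: 10 steps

u: 1,1,0,1,1,1,1,1,1,1,1,1,1,1,1,1
q: 0,0,0,0,8,0,32,0,0,13,0,0,0,0,18,0
s: 0,1,2,3,4,0,10,2,3,4,0,1,2,3,4,0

steps = 10; useful = 111; efficiency = 111/160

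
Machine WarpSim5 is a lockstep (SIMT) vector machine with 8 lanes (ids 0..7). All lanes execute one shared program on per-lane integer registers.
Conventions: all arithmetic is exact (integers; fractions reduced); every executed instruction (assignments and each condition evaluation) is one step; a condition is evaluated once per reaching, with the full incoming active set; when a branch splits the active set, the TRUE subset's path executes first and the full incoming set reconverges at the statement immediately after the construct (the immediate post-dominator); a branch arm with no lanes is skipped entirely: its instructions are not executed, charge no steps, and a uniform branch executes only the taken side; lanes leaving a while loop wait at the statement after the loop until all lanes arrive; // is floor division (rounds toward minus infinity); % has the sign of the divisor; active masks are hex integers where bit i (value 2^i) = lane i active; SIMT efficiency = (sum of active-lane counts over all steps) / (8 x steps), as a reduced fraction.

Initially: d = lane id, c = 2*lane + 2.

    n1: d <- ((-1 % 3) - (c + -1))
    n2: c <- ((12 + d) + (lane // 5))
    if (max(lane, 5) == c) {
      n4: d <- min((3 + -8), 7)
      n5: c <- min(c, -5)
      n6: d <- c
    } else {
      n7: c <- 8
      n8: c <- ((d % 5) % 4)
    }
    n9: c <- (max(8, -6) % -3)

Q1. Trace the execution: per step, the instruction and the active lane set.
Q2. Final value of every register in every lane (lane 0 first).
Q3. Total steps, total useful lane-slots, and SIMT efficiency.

step 0: d <- ((-1 % 3) - (c + -1))   0xff
step 1: c <- ((12 + d) + (lane // 5)) 0xff
step 2: eval (max(lane, 5) == c)     0xff
step 3: d <- min((3 + -8), 7)        0x10
step 4: c <- min(c, -5)              0x10
step 5: d <- c                       0x10
step 6: c <- 8                       0xef
step 7: c <- ((d % 5) % 4)           0xef
step 8: c <- (max(8, -6) % -3)       0xff

Answer: 9 steps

d: 1,-1,-3,-5,-5,-9,-11,-13
c: -1,-1,-1,-1,-1,-1,-1,-1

steps = 9; useful = 49; efficiency = 49/72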